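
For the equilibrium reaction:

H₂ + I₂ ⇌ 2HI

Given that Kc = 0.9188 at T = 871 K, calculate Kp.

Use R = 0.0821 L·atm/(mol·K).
K_p = 0.9188

Δn = (moles gaseous products) − (moles gaseous reactants) = 0
T = 871 K; RT = 0.0821 × 871 = 71.5091
Kp = Kc·(RT)^Δn = 0.9188 × (71.5091)^0 = 0.9188 × 1 = 0.9188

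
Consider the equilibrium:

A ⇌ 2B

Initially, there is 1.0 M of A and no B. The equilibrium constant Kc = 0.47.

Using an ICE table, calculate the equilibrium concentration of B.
[B] = 0.578 M

ICE: [A] = 1.0 − x, [B] = 2x.
Kc = (2x)²/(1.0 − x) = 0.47 ⇒ 4x² + 0.47x − 0.47 = 0.
x = (−0.47 + √(0.47² + 4·4·0.47))/(2·4) = (−0.47 + √7.7409)/8 = 0.28903.
[B] = 2x = 0.578 M.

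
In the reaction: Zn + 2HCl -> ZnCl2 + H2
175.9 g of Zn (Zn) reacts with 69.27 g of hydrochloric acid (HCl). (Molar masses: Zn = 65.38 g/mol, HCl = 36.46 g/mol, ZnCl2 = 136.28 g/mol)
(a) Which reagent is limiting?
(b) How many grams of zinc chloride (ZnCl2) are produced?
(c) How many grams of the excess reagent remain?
(a) HCl, (b) 129.5 g, (c) 113.8 g

Moles of Zn = 175.9 g ÷ 65.38 g/mol = 2.69043 mol
Moles of HCl = 69.27 g ÷ 36.46 g/mol = 1.89989 mol
Moles ÷ coefficient: Zn: 2.69043/1 = 2.69, HCl: 1.89989/2 = 0.9499
(a) HCl has the smaller value, so HCl is the limiting reagent.
(b) Moles of ZnCl2 = 1.89989 mol HCl × (1/2) = 0.949945 mol; mass = 0.949945 mol × 136.28 g/mol = 129.5 g
(c) Zn consumed = 1.89989 × (1/2) = 0.949945 mol; remaining = 2.69043 − 0.949945 = 1.74048 mol; mass = 1.74048 mol × 65.38 g/mol = 113.8 g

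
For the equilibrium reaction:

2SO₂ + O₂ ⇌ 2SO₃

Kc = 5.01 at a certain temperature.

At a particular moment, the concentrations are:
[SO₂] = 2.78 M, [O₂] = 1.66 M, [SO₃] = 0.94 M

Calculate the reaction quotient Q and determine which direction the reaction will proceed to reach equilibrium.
Q = 0.069, Q < K, reaction proceeds forward (toward products)

Q = ([SO₃]^2) / ([SO₂]^2 × [O₂])
  = ((0.94)^2) / ((2.78)^2·(1.66)) = 0.8836/12.829 = 0.06887
Since Q = 0.06887 < Kc = 5.01, the reaction proceeds forward (toward products) to reach equilibrium.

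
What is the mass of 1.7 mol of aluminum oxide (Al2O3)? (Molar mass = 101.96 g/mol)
Mass = 1.7 mol × 101.96 g/mol = 173.3 g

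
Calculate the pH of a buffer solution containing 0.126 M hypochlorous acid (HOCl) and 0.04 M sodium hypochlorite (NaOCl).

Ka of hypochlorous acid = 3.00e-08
pH = 7.02

pKa = -log(3.00e-08) = 7.52. pH = pKa + log([A⁻]/[HA]) = 7.52 + log(0.04/0.126)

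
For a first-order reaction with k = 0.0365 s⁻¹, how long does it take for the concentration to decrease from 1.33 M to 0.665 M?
18.99 s

From ln[A] = ln[A]₀ - k·t: t = ln([A]₀/[A])/k = ln(1.33/0.665)/0.0365 = ln(2.0000)/0.0365 = 0.6931/0.0365 = 18.99 s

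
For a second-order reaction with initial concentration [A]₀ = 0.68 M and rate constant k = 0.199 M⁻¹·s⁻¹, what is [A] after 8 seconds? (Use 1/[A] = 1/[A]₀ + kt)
0.3265 M

1/[A] = 1/[A]₀ + k·t = 1/0.68 + (0.199)·(8) = 1.4706 + 1.5920 = 3.0626
[A] = 1/3.0626 = 0.3265 M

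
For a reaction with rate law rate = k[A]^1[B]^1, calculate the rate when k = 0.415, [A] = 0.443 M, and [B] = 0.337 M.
0.06196 M/s

rate = k·[A]^1·[B]^1 = 0.415·(0.443)^1·(0.337)^1 = 0.415·0.443·0.337 = 0.06196 M/s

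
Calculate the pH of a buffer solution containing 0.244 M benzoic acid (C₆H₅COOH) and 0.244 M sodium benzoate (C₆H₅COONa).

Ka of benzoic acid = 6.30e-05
pH = 4.20

pKa = -log(6.30e-05) = 4.20. pH = pKa + log([A⁻]/[HA]) = 4.20 + log(0.244/0.244)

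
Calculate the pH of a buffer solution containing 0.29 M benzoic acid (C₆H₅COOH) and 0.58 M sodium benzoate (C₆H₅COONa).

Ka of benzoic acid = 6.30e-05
pH = 4.50

pKa = -log(6.30e-05) = 4.20. pH = pKa + log([A⁻]/[HA]) = 4.20 + log(0.58/0.29)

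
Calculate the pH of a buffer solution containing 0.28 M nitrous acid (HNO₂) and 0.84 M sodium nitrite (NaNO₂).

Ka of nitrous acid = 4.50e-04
pH = 3.82

pKa = -log(4.50e-04) = 3.35. pH = pKa + log([A⁻]/[HA]) = 3.35 + log(0.84/0.28)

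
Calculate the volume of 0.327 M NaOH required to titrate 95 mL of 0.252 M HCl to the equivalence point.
V_{base} = 73.2 mL

At equivalence: moles acid = moles base.
moles HCl = 0.252 M × 0.095 L = 0.02394 mol
V_NaOH = 0.02394 mol ÷ 0.327 M = 0.07321 L = 73.2 mL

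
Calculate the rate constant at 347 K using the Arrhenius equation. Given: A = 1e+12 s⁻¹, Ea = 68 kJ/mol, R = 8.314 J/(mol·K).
5.80e+01 s⁻¹

k = A·exp(-Ea/(R·T)) = 1e+12·exp(-68000/(8.314·347)) = 1e+12·exp(-23.5705) = 1e+12·5.8003e-11 = 5.80e+01 s⁻¹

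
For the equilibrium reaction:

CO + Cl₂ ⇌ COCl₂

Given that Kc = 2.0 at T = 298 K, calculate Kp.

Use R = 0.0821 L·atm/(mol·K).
K_p = 0.0817

Δn = (moles gaseous products) − (moles gaseous reactants) = -1
T = 298 K; RT = 0.0821 × 298 = 24.4658
Kp = Kc·(RT)^Δn = 2.0 × (24.4658)^-1 = 2.0 × 0.0408734 = 0.0817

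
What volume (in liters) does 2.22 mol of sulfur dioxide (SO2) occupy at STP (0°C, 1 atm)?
At STP, 1 mol of gas occupies 22.4 L
Volume = 2.22 mol × 22.4 L/mol = 49.73 L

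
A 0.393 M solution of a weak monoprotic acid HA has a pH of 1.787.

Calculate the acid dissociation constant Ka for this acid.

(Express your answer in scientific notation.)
K_a = 7.08e-04

[H⁺] = 10^(−pH) = 10^(−1.787) = 1.633e-02 M. For HA ⇌ H⁺ + A⁻, Ka = x²/(C − x) = (1.633e-02)²/(0.393 − 1.633e-02) = 7.08e-04.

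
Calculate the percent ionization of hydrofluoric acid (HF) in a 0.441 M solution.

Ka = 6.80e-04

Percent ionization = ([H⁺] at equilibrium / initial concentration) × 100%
Percent ionization = 3.85%

Let x = [H⁺]. Ka = x²/(C - x) ⇒ x² + (6.80e-04)x - (6.80e-04)(0.441) = 0. x = 1.6980e-02. Percent = (1.6980e-02/0.441) × 100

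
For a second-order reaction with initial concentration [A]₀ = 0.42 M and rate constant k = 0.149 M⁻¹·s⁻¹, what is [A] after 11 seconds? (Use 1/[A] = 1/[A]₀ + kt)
0.2488 M

1/[A] = 1/[A]₀ + k·t = 1/0.42 + (0.149)·(11) = 2.3810 + 1.6390 = 4.0200
[A] = 1/4.0200 = 0.2488 M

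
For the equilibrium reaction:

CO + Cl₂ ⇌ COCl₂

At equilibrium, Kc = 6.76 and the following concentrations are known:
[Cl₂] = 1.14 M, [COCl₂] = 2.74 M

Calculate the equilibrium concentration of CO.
[CO] = 0.3555 M

Kc = ([COCl₂]) / ([CO] × [Cl₂]) = 6.76
[CO]^1 = (product terms)/(Kc · other reactant terms) = 2.74 / (6.76 · 1.14) = 0.35555
[CO] = 0.3555 M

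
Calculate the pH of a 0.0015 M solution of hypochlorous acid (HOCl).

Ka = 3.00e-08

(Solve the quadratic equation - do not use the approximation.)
pH = 5.17

x² + Ka×x - Ka×C = 0. Using quadratic formula: [H⁺] = 6.6932e-06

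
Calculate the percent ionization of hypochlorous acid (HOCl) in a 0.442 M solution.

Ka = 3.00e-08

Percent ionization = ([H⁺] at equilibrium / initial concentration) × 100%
Percent ionization = 0.026%

Let x = [H⁺]. Ka = x²/(C - x) ⇒ x² + (3.00e-08)x - (3.00e-08)(0.442) = 0. x = 1.1514e-04. Percent = (1.1514e-04/0.442) × 100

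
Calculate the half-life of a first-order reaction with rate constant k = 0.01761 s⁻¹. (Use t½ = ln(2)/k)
39.36 s

t½ = ln(2)/k = 0.6931/0.01761 = 39.36 s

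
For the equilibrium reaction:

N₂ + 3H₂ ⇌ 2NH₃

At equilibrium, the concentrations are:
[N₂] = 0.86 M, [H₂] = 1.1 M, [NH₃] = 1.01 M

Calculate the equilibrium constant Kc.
K_c = 0.8912

Kc = ([NH₃]^2) / ([N₂] × [H₂]^3)
   = ((1.01)^2) / ((0.86)·(1.1)^3)
   = 1.0201 / 1.1447 = 0.8912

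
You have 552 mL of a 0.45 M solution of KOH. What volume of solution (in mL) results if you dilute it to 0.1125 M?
Using M₁V₁ = M₂V₂:
0.45 × 552 = 0.1125 × V₂
V₂ = (0.45 × 552) / 0.1125 = 2208 mL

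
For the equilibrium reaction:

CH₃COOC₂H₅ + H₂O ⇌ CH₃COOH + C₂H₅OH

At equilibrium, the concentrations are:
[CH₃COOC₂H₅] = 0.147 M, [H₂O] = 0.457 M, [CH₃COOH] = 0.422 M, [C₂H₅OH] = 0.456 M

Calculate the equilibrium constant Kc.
K_c = 2.8645

Kc = ([CH₃COOH] × [C₂H₅OH]) / ([CH₃COOC₂H₅] × [H₂O])
   = ((0.422)·(0.456)) / ((0.147)·(0.457))
   = 0.19243 / 0.067179 = 2.8645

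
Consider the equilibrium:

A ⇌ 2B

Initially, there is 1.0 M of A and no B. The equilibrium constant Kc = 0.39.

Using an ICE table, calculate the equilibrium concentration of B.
[B] = 0.535 M

ICE: [A] = 1.0 − x, [B] = 2x.
Kc = (2x)²/(1.0 − x) = 0.39 ⇒ 4x² + 0.39x − 0.39 = 0.
x = (−0.39 + √(0.39² + 4·4·0.39))/(2·4) = (−0.39 + √6.3921)/8 = 0.26728.
[B] = 2x = 0.535 M.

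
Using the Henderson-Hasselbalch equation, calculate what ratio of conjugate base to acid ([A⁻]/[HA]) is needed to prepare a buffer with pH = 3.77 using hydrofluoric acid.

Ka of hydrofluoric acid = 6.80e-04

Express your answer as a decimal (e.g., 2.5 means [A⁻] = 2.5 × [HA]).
[A⁻]/[HA] = 4.004

pKa = −log(6.80e-04) = 3.1675. pH = pKa + log([A⁻]/[HA]). 3.77 = 3.1675 + log(ratio). log(ratio) = 3.77 − 3.1675 = 0.6025. ratio = 10^(0.6025) = 4.004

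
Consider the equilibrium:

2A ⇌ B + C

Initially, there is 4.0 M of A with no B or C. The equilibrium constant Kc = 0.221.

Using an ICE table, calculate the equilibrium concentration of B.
[B] = 0.969 M

ICE: [A] = 4.0 − 2x, [B] = [C] = x.
Kc = x²/(4.0 − 2x)² = 0.221 ⇒ √Kc = x/(4.0 − 2x).
x = √0.221·4.0/(1 + 2√0.221) = 0.47011·4.0/1.9402 = 0.96919.
[B] = x = 0.969 M.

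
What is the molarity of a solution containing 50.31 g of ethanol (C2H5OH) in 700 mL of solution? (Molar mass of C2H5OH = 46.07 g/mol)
Moles of C2H5OH = 50.31 g ÷ 46.07 g/mol = 1.09203 mol
Volume = 700 mL = 0.7 L
Molarity = 1.09203 mol ÷ 0.7 L = 1.56 M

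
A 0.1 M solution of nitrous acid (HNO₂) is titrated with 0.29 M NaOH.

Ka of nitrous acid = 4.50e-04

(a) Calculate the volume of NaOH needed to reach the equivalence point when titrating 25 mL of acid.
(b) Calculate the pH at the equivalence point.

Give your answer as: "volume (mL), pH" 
V = 8.6 mL, pH = 8.11

(a) At equivalence: moles acid = moles base.
moles acid = 0.1 × 0.025 = 0.0025 mol; V_NaOH = 0.0025/0.29 = 0.008621 L = 8.6 mL.
(b) At equivalence, all acid → conjugate base A⁻ at [A⁻] = 0.0025/0.03362 = 0.07436 M.
Kb = Kw/Ka = 1.0e-14/4.50e-04 = 2.222e-11; [OH⁻] = √(Kb·[A⁻]) = 1.285e-06; pOH = 5.89; pH = 14 − pOH = 8.11.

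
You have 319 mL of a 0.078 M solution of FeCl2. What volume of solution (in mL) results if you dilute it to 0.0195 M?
Using M₁V₁ = M₂V₂:
0.078 × 319 = 0.0195 × V₂
V₂ = (0.078 × 319) / 0.0195 = 1276 mL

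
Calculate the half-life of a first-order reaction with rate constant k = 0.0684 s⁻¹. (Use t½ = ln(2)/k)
10.13 s

t½ = ln(2)/k = 0.6931/0.0684 = 10.13 s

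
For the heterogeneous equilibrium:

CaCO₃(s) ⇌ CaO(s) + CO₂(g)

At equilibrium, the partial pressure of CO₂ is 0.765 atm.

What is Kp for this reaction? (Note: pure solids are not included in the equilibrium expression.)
K_p = 0.765

Solids (CaCO₃, CaO) have activity 1 and are excluded.
Kp = P(CO₂) = 0.765.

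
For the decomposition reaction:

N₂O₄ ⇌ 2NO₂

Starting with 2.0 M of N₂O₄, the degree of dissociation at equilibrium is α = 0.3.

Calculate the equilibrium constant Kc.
K_c = 1.0286

x = α·[A]₀ = 0.3 × 2.0 = 0.6 M dissociated.
At eq: [N₂O₄] = 2.0 − 0.6 = 1.4 M; [NO₂] = 2x = 1.2 M.
Kc = [NO₂]²/[N₂O₄] = (1.2)²/1.4 = 1.029.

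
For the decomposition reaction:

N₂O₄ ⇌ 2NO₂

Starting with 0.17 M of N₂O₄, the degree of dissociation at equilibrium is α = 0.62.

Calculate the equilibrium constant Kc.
K_c = 0.6879

x = α·[A]₀ = 0.62 × 0.17 = 0.1054 M dissociated.
At eq: [N₂O₄] = 0.17 − 0.1054 = 0.0646 M; [NO₂] = 2x = 0.2108 M.
Kc = [NO₂]²/[N₂O₄] = (0.2108)²/0.0646 = 0.6879.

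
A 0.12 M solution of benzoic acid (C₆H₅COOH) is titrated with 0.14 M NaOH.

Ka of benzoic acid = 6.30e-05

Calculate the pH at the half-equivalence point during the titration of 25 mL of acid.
pH = pKa = 4.20

At the half-equivalence point, [HA] = [A⁻], so by Henderson–Hasselbalch pH = pKa + log(1) = pKa.
pKa = −log(6.30e-05) = 4.20.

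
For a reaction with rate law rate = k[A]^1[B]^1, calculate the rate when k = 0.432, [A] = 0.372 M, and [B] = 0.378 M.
0.06075 M/s

rate = k·[A]^1·[B]^1 = 0.432·(0.372)^1·(0.378)^1 = 0.432·0.372·0.378 = 0.06075 M/s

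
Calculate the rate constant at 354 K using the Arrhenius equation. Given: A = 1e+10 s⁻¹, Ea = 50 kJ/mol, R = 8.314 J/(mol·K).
4.19e+02 s⁻¹

k = A·exp(-Ea/(R·T)) = 1e+10·exp(-50000/(8.314·354)) = 1e+10·exp(-16.9886) = 1e+10·4.1875e-08 = 4.19e+02 s⁻¹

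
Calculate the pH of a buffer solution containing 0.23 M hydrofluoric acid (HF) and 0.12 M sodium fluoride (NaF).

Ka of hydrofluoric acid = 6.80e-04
pH = 2.88

pKa = -log(6.80e-04) = 3.17. pH = pKa + log([A⁻]/[HA]) = 3.17 + log(0.12/0.23)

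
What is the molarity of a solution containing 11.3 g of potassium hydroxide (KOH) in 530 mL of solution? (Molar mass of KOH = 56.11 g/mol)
Moles of KOH = 11.3 g ÷ 56.11 g/mol = 0.20139 mol
Volume = 530 mL = 0.53 L
Molarity = 0.20139 mol ÷ 0.53 L = 0.38 M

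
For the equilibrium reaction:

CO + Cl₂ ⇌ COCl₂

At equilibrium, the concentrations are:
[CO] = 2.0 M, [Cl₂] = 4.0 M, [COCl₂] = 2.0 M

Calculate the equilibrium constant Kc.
K_c = 0.2500

Kc = ([COCl₂]) / ([CO] × [Cl₂])
   = ((2.0)) / ((2.0)·(4.0))
   = 2 / 8 = 0.2500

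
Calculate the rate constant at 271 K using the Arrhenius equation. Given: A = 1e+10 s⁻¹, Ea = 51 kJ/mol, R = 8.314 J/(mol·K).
1.48e+00 s⁻¹

k = A·exp(-Ea/(R·T)) = 1e+10·exp(-51000/(8.314·271)) = 1e+10·exp(-22.6355) = 1e+10·1.4774e-10 = 1.48e+00 s⁻¹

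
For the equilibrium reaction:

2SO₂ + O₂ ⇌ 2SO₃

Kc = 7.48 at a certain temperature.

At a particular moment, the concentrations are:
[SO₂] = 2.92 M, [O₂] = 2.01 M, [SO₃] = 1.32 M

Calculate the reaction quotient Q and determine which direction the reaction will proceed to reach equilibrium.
Q = 0.102, Q < K, reaction proceeds forward (toward products)

Q = ([SO₃]^2) / ([SO₂]^2 × [O₂])
  = ((1.32)^2) / ((2.92)^2·(2.01)) = 1.7424/17.138 = 0.1017
Since Q = 0.1017 < Kc = 7.48, the reaction proceeds forward (toward products) to reach equilibrium.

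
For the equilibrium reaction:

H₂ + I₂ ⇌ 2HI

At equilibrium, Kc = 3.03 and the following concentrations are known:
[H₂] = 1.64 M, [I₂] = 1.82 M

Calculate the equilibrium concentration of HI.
[HI] = 3.0073 M

Kc = ([HI]^2) / ([H₂] × [I₂]) = 3.03
[HI]^2 = Kc · (reactant terms)/(other product terms) = 3.03 · 2.9848 / 1 = 9.0439
[HI] = (9.0439)^(1/2) = 3.0073 M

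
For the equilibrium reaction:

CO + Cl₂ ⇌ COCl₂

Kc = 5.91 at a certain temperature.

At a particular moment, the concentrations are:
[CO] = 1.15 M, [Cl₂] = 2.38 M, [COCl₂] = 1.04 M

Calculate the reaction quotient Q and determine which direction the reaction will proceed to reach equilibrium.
Q = 0.380, Q < K, reaction proceeds forward (toward products)

Q = ([COCl₂]) / ([CO] × [Cl₂])
  = ((1.04)) / ((1.15)·(2.38)) = 1.04/2.737 = 0.38
Since Q = 0.38 < Kc = 5.91, the reaction proceeds forward (toward products) to reach equilibrium.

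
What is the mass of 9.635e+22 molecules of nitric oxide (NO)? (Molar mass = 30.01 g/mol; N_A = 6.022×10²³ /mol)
Moles = 9.635e+22 ÷ 6.022×10²³ = 0.159997 mol
Mass = 0.159997 mol × 30.01 g/mol = 4.802 g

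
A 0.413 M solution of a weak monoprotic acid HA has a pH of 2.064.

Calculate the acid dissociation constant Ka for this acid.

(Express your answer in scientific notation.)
K_a = 1.84e-04

[H⁺] = 10^(−pH) = 10^(−2.064) = 8.630e-03 M. For HA ⇌ H⁺ + A⁻, Ka = x²/(C − x) = (8.630e-03)²/(0.413 − 8.630e-03) = 1.84e-04.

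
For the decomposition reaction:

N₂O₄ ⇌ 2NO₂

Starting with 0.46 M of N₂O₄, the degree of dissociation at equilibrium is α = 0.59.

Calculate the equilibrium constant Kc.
K_c = 1.5622

x = α·[A]₀ = 0.59 × 0.46 = 0.2714 M dissociated.
At eq: [N₂O₄] = 0.46 − 0.2714 = 0.1886 M; [NO₂] = 2x = 0.5428 M.
Kc = [NO₂]²/[N₂O₄] = (0.5428)²/0.1886 = 1.562.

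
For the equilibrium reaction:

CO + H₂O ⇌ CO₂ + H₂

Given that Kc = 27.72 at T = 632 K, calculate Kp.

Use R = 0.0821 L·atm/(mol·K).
K_p = 27.7200

Δn = (moles gaseous products) − (moles gaseous reactants) = 0
T = 632 K; RT = 0.0821 × 632 = 51.8872
Kp = Kc·(RT)^Δn = 27.72 × (51.8872)^0 = 27.72 × 1 = 27.7200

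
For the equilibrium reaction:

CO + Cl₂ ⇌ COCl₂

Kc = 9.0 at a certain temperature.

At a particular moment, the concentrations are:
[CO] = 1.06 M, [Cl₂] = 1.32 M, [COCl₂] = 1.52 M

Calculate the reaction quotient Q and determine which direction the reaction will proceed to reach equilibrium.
Q = 1.086, Q < K, reaction proceeds forward (toward products)

Q = ([COCl₂]) / ([CO] × [Cl₂])
  = ((1.52)) / ((1.06)·(1.32)) = 1.52/1.3992 = 1.086
Since Q = 1.086 < Kc = 9.0, the reaction proceeds forward (toward products) to reach equilibrium.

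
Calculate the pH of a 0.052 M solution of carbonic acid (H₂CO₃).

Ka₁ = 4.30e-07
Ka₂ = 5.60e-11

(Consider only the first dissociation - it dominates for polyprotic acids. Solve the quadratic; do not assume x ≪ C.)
pH = 3.83

x² + Ka₁·x − Ka₁·C = 0 with Ka₁ = 4.30e-07, C = 0.052.
x = (−Ka₁ + √(Ka₁² + 4·Ka₁·C))/2 = 1.4932e-04 M, so pH = 3.83.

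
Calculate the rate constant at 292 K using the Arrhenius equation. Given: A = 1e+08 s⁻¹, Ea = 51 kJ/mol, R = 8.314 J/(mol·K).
7.52e-02 s⁻¹

k = A·exp(-Ea/(R·T)) = 1e+08·exp(-51000/(8.314·292)) = 1e+08·exp(-21.0076) = 1e+08·7.5248e-10 = 7.52e-02 s⁻¹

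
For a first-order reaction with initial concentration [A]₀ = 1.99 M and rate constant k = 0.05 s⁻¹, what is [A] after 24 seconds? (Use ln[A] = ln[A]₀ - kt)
0.5994 M

ln[A] = ln[A]₀ - k·t = ln(1.99) - (0.05)·(24) = 0.6881 - 1.2000 = -0.5119
[A] = e^(-0.5119) = 0.5994 M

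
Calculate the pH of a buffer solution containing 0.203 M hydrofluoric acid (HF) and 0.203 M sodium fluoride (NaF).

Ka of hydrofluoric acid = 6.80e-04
pH = 3.17

pKa = -log(6.80e-04) = 3.17. pH = pKa + log([A⁻]/[HA]) = 3.17 + log(0.203/0.203)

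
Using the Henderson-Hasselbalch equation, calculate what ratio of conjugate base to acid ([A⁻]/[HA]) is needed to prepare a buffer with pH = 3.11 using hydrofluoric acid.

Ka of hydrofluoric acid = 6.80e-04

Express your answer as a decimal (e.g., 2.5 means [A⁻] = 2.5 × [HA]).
[A⁻]/[HA] = 0.876

pKa = −log(6.80e-04) = 3.1675. pH = pKa + log([A⁻]/[HA]). 3.11 = 3.1675 + log(ratio). log(ratio) = 3.11 − 3.1675 = -0.0575. ratio = 10^(-0.0575) = 0.876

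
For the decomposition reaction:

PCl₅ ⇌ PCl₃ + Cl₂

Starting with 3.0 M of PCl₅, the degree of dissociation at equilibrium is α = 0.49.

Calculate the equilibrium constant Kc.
K_c = 1.4124

x = α·[A]₀ = 0.49 × 3.0 = 1.47 M dissociated.
At eq: [PCl₅] = 3.0 − 1.47 = 1.53 M; [PCl₃] = [Cl₂] = x = 1.47 M.
Kc = [PCl₃][Cl₂]/[PCl₅] = (1.47)²/1.53 = 1.412.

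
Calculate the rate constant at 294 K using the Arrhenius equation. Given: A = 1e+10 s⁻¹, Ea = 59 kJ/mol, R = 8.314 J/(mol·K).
3.29e-01 s⁻¹

k = A·exp(-Ea/(R·T)) = 1e+10·exp(-59000/(8.314·294)) = 1e+10·exp(-24.1376) = 1e+10·3.2897e-11 = 3.29e-01 s⁻¹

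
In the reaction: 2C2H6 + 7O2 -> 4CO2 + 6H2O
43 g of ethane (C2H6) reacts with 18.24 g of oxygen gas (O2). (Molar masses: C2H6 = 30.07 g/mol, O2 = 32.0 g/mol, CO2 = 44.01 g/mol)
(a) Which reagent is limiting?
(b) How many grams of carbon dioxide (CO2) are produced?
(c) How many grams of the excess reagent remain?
(a) O2, (b) 14.33 g, (c) 38.1 g

Moles of C2H6 = 43 g ÷ 30.07 g/mol = 1.43 mol
Moles of O2 = 18.24 g ÷ 32.0 g/mol = 0.57 mol
Moles ÷ coefficient: C2H6: 1.43/2 = 0.715, O2: 0.57/7 = 0.08143
(a) O2 has the smaller value, so O2 is the limiting reagent.
(b) Moles of CO2 = 0.57 mol O2 × (4/7) = 0.325714 mol; mass = 0.325714 mol × 44.01 g/mol = 14.33 g
(c) C2H6 consumed = 0.57 × (2/7) = 0.162857 mol; remaining = 1.43 − 0.162857 = 1.26714 mol; mass = 1.26714 mol × 30.07 g/mol = 38.1 g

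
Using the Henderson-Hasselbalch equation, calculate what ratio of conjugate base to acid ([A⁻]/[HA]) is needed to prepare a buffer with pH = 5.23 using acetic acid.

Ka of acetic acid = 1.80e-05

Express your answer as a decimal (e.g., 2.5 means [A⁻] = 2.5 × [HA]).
[A⁻]/[HA] = 3.057

pKa = −log(1.80e-05) = 4.7447. pH = pKa + log([A⁻]/[HA]). 5.23 = 4.7447 + log(ratio). log(ratio) = 5.23 − 4.7447 = 0.4853. ratio = 10^(0.4853) = 3.057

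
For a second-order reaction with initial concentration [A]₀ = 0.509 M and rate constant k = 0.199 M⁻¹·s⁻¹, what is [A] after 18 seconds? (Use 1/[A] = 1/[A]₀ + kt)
0.1803 M

1/[A] = 1/[A]₀ + k·t = 1/0.509 + (0.199)·(18) = 1.9646 + 3.5820 = 5.5466
[A] = 1/5.5466 = 0.1803 M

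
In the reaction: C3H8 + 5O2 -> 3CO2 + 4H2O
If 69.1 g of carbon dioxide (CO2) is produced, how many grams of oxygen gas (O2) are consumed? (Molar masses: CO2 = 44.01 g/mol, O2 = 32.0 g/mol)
Moles of CO2 = 69.1 g ÷ 44.01 g/mol = 1.5701 mol
Mole ratio: 5 mol O2 / 3 mol CO2
Moles of O2 = 1.5701 × (5/3) = 2.61683 mol
Mass of O2 = 2.61683 mol × 32.0 g/mol = 83.74 g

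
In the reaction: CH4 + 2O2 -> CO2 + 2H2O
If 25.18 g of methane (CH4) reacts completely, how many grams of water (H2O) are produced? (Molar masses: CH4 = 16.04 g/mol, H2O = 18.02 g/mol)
Moles of CH4 = 25.18 g ÷ 16.04 g/mol = 1.56983 mol
Mole ratio: 2 mol H2O / 1 mol CH4
Moles of H2O = 1.56983 × (2/1) = 3.13965 mol
Mass of H2O = 3.13965 mol × 18.02 g/mol = 56.58 g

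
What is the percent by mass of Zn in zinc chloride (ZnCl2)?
Mass of Zn in formula = 65.38 × 1 = 65.38 g/mol
Molar mass = 136.28 g/mol
% Zn = (65.38/136.28) × 100% = 47.97%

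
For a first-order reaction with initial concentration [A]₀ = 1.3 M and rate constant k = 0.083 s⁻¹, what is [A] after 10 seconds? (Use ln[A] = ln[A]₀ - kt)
0.5669 M

ln[A] = ln[A]₀ - k·t = ln(1.3) - (0.083)·(10) = 0.2624 - 0.8300 = -0.5676
[A] = e^(-0.5676) = 0.5669 M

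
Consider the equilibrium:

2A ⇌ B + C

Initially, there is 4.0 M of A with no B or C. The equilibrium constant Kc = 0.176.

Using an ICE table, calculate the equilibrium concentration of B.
[B] = 0.912 M

ICE: [A] = 4.0 − 2x, [B] = [C] = x.
Kc = x²/(4.0 − 2x)² = 0.176 ⇒ √Kc = x/(4.0 − 2x).
x = √0.176·4.0/(1 + 2√0.176) = 0.41952·4.0/1.839 = 0.91248.
[B] = x = 0.912 M.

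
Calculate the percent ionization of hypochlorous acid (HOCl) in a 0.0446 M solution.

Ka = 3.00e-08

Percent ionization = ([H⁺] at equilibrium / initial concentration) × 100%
Percent ionization = 0.082%

Let x = [H⁺]. Ka = x²/(C - x) ⇒ x² + (3.00e-08)x - (3.00e-08)(0.0446) = 0. x = 3.6564e-05. Percent = (3.6564e-05/0.0446) × 100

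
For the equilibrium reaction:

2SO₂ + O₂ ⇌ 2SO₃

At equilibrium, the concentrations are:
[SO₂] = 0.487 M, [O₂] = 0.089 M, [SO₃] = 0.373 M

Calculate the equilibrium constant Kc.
K_c = 6.5913

Kc = ([SO₃]^2) / ([SO₂]^2 × [O₂])
   = ((0.373)^2) / ((0.487)^2·(0.089))
   = 0.13913 / 0.021108 = 6.5913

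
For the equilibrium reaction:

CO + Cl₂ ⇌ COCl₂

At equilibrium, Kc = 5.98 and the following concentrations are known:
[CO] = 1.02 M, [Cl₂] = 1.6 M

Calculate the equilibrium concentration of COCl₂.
[COCl₂] = 9.7594 M

Kc = ([COCl₂]) / ([CO] × [Cl₂]) = 5.98
[COCl₂]^1 = Kc · (reactant terms)/(other product terms) = 5.98 · 1.632 / 1 = 9.7594
[COCl₂] = 9.7594 M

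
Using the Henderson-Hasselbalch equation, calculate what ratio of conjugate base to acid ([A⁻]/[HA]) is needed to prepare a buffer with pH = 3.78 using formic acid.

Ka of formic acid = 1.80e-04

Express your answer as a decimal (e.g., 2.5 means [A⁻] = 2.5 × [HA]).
[A⁻]/[HA] = 1.085

pKa = −log(1.80e-04) = 3.7447. pH = pKa + log([A⁻]/[HA]). 3.78 = 3.7447 + log(ratio). log(ratio) = 3.78 − 3.7447 = 0.0353. ratio = 10^(0.0353) = 1.085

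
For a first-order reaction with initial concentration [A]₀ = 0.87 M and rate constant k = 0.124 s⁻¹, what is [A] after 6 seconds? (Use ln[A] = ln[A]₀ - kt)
0.4134 M

ln[A] = ln[A]₀ - k·t = ln(0.87) - (0.124)·(6) = -0.1393 - 0.7440 = -0.8833
[A] = e^(-0.8833) = 0.4134 M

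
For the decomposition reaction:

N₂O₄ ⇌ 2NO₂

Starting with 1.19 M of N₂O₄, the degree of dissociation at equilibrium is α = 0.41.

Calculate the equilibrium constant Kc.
K_c = 1.3562

x = α·[A]₀ = 0.41 × 1.19 = 0.4879 M dissociated.
At eq: [N₂O₄] = 1.19 − 0.4879 = 0.7021 M; [NO₂] = 2x = 0.9758 M.
Kc = [NO₂]²/[N₂O₄] = (0.9758)²/0.7021 = 1.356.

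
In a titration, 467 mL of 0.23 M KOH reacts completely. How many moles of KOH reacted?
Moles = Molarity × Volume (L)
Moles = 0.23 M × 0.467 L = 0.1074 mol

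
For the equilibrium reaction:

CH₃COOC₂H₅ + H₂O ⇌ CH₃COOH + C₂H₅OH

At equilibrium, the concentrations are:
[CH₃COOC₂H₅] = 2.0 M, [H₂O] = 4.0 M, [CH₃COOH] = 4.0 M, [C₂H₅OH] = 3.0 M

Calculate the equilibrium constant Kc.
K_c = 1.5000

Kc = ([CH₃COOH] × [C₂H₅OH]) / ([CH₃COOC₂H₅] × [H₂O])
   = ((4.0)·(3.0)) / ((2.0)·(4.0))
   = 12 / 8 = 1.5000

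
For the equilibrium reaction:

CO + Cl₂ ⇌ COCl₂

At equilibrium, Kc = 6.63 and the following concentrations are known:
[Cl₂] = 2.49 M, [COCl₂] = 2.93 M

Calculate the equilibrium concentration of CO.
[CO] = 0.1775 M

Kc = ([COCl₂]) / ([CO] × [Cl₂]) = 6.63
[CO]^1 = (product terms)/(Kc · other reactant terms) = 2.93 / (6.63 · 2.49) = 0.17748
[CO] = 0.1775 M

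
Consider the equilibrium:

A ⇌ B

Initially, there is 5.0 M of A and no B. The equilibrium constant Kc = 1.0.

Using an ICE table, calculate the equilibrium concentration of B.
[B] = 2.500 M

ICE: [A] = 5.0 − x, [B] = x.
Kc = x/(5.0 − x) = 1.0 ⇒ x = 1.0·5.0/(1 + 1.0) = 5/2 = 2.5.
[B] = x = 2.500 M.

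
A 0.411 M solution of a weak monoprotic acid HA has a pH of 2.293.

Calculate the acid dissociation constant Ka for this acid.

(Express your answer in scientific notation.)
K_a = 6.39e-05

[H⁺] = 10^(−pH) = 10^(−2.293) = 5.093e-03 M. For HA ⇌ H⁺ + A⁻, Ka = x²/(C − x) = (5.093e-03)²/(0.411 − 5.093e-03) = 6.39e-05.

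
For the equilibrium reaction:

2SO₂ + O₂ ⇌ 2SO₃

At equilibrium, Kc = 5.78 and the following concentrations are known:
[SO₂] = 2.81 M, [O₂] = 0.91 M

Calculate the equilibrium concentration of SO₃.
[SO₃] = 6.4445 M

Kc = ([SO₃]^2) / ([SO₂]^2 × [O₂]) = 5.78
[SO₃]^2 = Kc · (reactant terms)/(other product terms) = 5.78 · 7.1855 / 1 = 41.532
[SO₃] = (41.532)^(1/2) = 6.4445 M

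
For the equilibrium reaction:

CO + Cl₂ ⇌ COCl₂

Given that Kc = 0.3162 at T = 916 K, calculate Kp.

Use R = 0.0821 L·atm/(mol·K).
K_p = 0.0042

Δn = (moles gaseous products) − (moles gaseous reactants) = -1
T = 916 K; RT = 0.0821 × 916 = 75.2036
Kp = Kc·(RT)^Δn = 0.3162 × (75.2036)^-1 = 0.3162 × 0.0132972 = 0.0042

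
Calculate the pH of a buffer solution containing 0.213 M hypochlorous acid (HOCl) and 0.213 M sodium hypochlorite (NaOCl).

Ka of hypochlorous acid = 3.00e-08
pH = 7.52

pKa = -log(3.00e-08) = 7.52. pH = pKa + log([A⁻]/[HA]) = 7.52 + log(0.213/0.213)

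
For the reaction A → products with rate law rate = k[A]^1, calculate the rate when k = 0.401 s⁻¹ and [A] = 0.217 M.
0.08702 M/s

rate = k·[A]^1 = 0.401·(0.217)^1 = 0.401·0.217 = 0.08702 M/s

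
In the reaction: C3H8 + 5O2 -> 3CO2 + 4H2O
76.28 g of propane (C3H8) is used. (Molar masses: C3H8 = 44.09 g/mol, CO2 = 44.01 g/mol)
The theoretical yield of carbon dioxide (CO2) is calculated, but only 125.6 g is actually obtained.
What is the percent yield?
Moles of C3H8 = 76.28 g ÷ 44.09 g/mol = 1.7301 mol
Mole ratio: 3 mol CO2 / 1 mol C3H8
Moles of CO2 = 1.7301 × (3/1) = 5.19029 mol
Theoretical yield = 5.19029 mol × 44.01 g/mol = 228.42 g
Actual yield = 125.6 g
Percent yield = (125.6 / 228.42) × 100% = 55.0%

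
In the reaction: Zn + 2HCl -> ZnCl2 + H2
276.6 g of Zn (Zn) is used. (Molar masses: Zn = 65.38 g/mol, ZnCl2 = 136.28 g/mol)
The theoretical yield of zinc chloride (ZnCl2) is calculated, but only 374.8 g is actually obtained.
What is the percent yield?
Moles of Zn = 276.6 g ÷ 65.38 g/mol = 4.23065 mol
Mole ratio: 1 mol ZnCl2 / 1 mol Zn
Moles of ZnCl2 = 4.23065 × (1/1) = 4.23065 mol
Theoretical yield = 4.23065 mol × 136.28 g/mol = 576.55 g
Actual yield = 374.8 g
Percent yield = (374.8 / 576.55) × 100% = 65.0%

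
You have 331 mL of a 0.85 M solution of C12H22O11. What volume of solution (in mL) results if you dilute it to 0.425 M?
Using M₁V₁ = M₂V₂:
0.85 × 331 = 0.425 × V₂
V₂ = (0.85 × 331) / 0.425 = 662 mL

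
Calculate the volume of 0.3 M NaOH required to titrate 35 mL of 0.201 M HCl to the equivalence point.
V_{base} = 23.5 mL

At equivalence: moles acid = moles base.
moles HCl = 0.201 M × 0.035 L = 0.007035 mol
V_NaOH = 0.007035 mol ÷ 0.3 M = 0.02345 L = 23.5 mL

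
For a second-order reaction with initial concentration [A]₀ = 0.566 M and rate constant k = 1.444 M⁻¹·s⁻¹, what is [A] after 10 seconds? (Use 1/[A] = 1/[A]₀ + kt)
0.0617 M

1/[A] = 1/[A]₀ + k·t = 1/0.566 + (1.444)·(10) = 1.7668 + 14.4400 = 16.2068
[A] = 1/16.2068 = 0.0617 M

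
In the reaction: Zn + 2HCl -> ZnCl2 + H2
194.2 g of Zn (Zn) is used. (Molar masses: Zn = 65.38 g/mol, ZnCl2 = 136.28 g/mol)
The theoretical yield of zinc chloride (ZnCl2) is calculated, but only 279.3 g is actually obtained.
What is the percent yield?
Moles of Zn = 194.2 g ÷ 65.38 g/mol = 2.97033 mol
Mole ratio: 1 mol ZnCl2 / 1 mol Zn
Moles of ZnCl2 = 2.97033 × (1/1) = 2.97033 mol
Theoretical yield = 2.97033 mol × 136.28 g/mol = 404.8 g
Actual yield = 279.3 g
Percent yield = (279.3 / 404.8) × 100% = 69.0%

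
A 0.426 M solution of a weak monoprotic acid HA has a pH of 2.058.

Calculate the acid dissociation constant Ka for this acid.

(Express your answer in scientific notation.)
K_a = 1.83e-04

[H⁺] = 10^(−pH) = 10^(−2.058) = 8.750e-03 M. For HA ⇌ H⁺ + A⁻, Ka = x²/(C − x) = (8.750e-03)²/(0.426 − 8.750e-03) = 1.83e-04.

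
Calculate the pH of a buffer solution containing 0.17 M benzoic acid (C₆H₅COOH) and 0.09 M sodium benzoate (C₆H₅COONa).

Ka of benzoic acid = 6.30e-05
pH = 3.92

pKa = -log(6.30e-05) = 4.20. pH = pKa + log([A⁻]/[HA]) = 4.20 + log(0.09/0.17)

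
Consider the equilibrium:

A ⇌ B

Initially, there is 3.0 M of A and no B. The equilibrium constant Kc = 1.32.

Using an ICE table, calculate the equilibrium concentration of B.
[B] = 1.707 M

ICE: [A] = 3.0 − x, [B] = x.
Kc = x/(3.0 − x) = 1.32 ⇒ x = 1.32·3.0/(1 + 1.32) = 3.96/2.32 = 1.707.
[B] = x = 1.707 M.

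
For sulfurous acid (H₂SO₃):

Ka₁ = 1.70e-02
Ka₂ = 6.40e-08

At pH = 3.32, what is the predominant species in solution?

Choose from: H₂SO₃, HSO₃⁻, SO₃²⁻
HSO₃⁻

pKa1 = 1.77, pKa2 = 7.19. Each pKa is the crossover between adjacent species; pH = 3.32 lies in the region where HSO₃⁻ predominates.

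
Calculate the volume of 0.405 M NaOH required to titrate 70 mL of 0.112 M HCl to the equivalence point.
V_{base} = 19.4 mL

At equivalence: moles acid = moles base.
moles HCl = 0.112 M × 0.07 L = 0.00784 mol
V_NaOH = 0.00784 mol ÷ 0.405 M = 0.01936 L = 19.4 mL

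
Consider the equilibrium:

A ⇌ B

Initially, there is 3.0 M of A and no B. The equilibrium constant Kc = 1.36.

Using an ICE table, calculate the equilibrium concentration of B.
[B] = 1.729 M

ICE: [A] = 3.0 − x, [B] = x.
Kc = x/(3.0 − x) = 1.36 ⇒ x = 1.36·3.0/(1 + 1.36) = 4.08/2.36 = 1.729.
[B] = x = 1.729 M.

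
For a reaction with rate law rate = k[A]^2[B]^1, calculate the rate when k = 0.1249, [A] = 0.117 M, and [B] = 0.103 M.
0.0001761 M/s

rate = k·[A]^2·[B]^1 = 0.1249·(0.117)^2·(0.103)^1 = 0.1249·0.013689·0.103 = 0.0001761 M/s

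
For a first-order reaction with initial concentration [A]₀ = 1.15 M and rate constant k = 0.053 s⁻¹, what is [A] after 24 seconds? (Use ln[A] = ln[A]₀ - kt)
0.3223 M

ln[A] = ln[A]₀ - k·t = ln(1.15) - (0.053)·(24) = 0.1398 - 1.2720 = -1.1322
[A] = e^(-1.1322) = 0.3223 M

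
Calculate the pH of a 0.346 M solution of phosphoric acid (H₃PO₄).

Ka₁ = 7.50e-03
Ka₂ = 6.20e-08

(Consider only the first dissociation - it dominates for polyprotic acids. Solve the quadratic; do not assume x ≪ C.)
pH = 1.32

x² + Ka₁·x − Ka₁·C = 0 with Ka₁ = 7.50e-03, C = 0.346.
x = (−Ka₁ + √(Ka₁² + 4·Ka₁·C))/2 = 4.7329e-02 M, so pH = 1.32.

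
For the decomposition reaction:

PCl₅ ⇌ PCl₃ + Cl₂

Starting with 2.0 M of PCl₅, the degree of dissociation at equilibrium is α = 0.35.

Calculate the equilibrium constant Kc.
K_c = 0.3769

x = α·[A]₀ = 0.35 × 2.0 = 0.7 M dissociated.
At eq: [PCl₅] = 2.0 − 0.7 = 1.3 M; [PCl₃] = [Cl₂] = x = 0.7 M.
Kc = [PCl₃][Cl₂]/[PCl₅] = (0.7)²/1.3 = 0.3769.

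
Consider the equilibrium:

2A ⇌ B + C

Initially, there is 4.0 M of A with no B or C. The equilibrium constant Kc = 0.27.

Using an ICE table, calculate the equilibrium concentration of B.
[B] = 1.019 M

ICE: [A] = 4.0 − 2x, [B] = [C] = x.
Kc = x²/(4.0 − 2x)² = 0.27 ⇒ √Kc = x/(4.0 − 2x).
x = √0.27·4.0/(1 + 2√0.27) = 0.51962·4.0/2.0392 = 1.0192.
[B] = x = 1.019 M.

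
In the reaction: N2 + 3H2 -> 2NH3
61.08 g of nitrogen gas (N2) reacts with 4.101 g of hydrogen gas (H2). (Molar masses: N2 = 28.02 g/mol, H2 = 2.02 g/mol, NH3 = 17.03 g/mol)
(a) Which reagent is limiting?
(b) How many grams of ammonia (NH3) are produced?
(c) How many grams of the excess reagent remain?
(a) H2, (b) 23.05 g, (c) 42.12 g

Moles of N2 = 61.08 g ÷ 28.02 g/mol = 2.17987 mol
Moles of H2 = 4.101 g ÷ 2.02 g/mol = 2.0302 mol
Moles ÷ coefficient: N2: 2.17987/1 = 2.18, H2: 2.0302/3 = 0.6767
(a) H2 has the smaller value, so H2 is the limiting reagent.
(b) Moles of NH3 = 2.0302 mol H2 × (2/3) = 1.35347 mol; mass = 1.35347 mol × 17.03 g/mol = 23.05 g
(c) N2 consumed = 2.0302 × (1/3) = 0.676733 mol; remaining = 2.17987 − 0.676733 = 1.50314 mol; mass = 1.50314 mol × 28.02 g/mol = 42.12 g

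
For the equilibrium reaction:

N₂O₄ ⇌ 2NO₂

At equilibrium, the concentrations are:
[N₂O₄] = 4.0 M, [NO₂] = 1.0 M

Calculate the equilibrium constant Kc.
K_c = 0.2500

Kc = ([NO₂]^2) / ([N₂O₄])
   = ((1.0)^2) / ((4.0))
   = 1 / 4 = 0.2500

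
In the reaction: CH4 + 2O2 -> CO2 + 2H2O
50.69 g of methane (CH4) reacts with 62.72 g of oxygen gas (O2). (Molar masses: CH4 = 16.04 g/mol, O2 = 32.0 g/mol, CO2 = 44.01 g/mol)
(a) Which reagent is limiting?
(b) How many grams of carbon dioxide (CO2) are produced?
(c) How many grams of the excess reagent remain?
(a) O2, (b) 43.13 g, (c) 34.97 g

Moles of CH4 = 50.69 g ÷ 16.04 g/mol = 3.16022 mol
Moles of O2 = 62.72 g ÷ 32.0 g/mol = 1.96 mol
Moles ÷ coefficient: CH4: 3.16022/1 = 3.16, O2: 1.96/2 = 0.98
(a) O2 has the smaller value, so O2 is the limiting reagent.
(b) Moles of CO2 = 1.96 mol O2 × (1/2) = 0.98 mol; mass = 0.98 mol × 44.01 g/mol = 43.13 g
(c) CH4 consumed = 1.96 × (1/2) = 0.98 mol; remaining = 3.16022 − 0.98 = 2.18022 mol; mass = 2.18022 mol × 16.04 g/mol = 34.97 g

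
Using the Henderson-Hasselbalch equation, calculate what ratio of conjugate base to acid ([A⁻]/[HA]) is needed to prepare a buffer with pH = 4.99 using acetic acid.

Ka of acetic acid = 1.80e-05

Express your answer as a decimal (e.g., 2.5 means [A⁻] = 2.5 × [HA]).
[A⁻]/[HA] = 1.759

pKa = −log(1.80e-05) = 4.7447. pH = pKa + log([A⁻]/[HA]). 4.99 = 4.7447 + log(ratio). log(ratio) = 4.99 − 4.7447 = 0.2453. ratio = 10^(0.2453) = 1.759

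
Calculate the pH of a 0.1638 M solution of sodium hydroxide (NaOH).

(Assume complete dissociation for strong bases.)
pH = 13.21

[OH⁻] = 0.1638 M for strong base. pOH = -log[OH⁻] = 0.79, pH = 14 - pOH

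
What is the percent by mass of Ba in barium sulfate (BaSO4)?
Mass of Ba in formula = 137.33 × 1 = 137.33 g/mol
Molar mass = 233.4 g/mol
% Ba = (137.33/233.4) × 100% = 58.84%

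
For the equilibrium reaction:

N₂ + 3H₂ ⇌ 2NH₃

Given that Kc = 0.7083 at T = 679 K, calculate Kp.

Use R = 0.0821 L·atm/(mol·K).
K_p = 2.28e-04

Δn = (moles gaseous products) − (moles gaseous reactants) = -2
T = 679 K; RT = 0.0821 × 679 = 55.7459
Kp = Kc·(RT)^Δn = 0.7083 × (55.7459)^-2 = 0.7083 × 0.000321791 = 2.28e-04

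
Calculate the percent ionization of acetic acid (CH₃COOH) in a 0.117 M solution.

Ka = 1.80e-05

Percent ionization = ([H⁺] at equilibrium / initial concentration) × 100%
Percent ionization = 1.23%

Let x = [H⁺]. Ka = x²/(C - x) ⇒ x² + (1.80e-05)x - (1.80e-05)(0.117) = 0. x = 1.4422e-03. Percent = (1.4422e-03/0.117) × 100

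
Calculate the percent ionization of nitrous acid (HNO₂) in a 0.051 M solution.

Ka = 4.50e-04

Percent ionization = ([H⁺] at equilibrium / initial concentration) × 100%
Percent ionization = 8.96%

Let x = [H⁺]. Ka = x²/(C - x) ⇒ x² + (4.50e-04)x - (4.50e-04)(0.051) = 0. x = 4.5709e-03. Percent = (4.5709e-03/0.051) × 100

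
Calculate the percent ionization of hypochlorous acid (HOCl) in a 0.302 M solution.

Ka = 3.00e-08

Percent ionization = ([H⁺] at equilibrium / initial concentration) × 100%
Percent ionization = 0.0315%

Let x = [H⁺]. Ka = x²/(C - x) ⇒ x² + (3.00e-08)x - (3.00e-08)(0.302) = 0. x = 9.5169e-05. Percent = (9.5169e-05/0.302) × 100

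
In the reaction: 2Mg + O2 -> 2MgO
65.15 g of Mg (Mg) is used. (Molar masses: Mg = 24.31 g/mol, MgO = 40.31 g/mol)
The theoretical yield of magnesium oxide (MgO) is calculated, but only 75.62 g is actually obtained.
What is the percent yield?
Moles of Mg = 65.15 g ÷ 24.31 g/mol = 2.67997 mol
Mole ratio: 2 mol MgO / 2 mol Mg
Moles of MgO = 2.67997 × (2/2) = 2.67997 mol
Theoretical yield = 2.67997 mol × 40.31 g/mol = 108.03 g
Actual yield = 75.62 g
Percent yield = (75.62 / 108.03) × 100% = 70.0%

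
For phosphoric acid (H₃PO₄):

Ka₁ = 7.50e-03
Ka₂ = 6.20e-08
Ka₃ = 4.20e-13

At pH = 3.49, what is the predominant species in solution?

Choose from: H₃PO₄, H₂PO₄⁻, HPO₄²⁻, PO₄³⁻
H₂PO₄⁻

pKa1 = 2.12, pKa2 = 7.21, pKa3 = 12.38. Each pKa is the crossover between adjacent species; pH = 3.49 lies in the region where H₂PO₄⁻ predominates.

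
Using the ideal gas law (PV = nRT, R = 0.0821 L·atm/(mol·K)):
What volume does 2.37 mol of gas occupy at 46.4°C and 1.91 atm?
T = 46.4°C + 273.15 = 319.55 K
V = nRT/P = (2.37 × 0.0821 × 319.55) / 1.91
V = 32.55 L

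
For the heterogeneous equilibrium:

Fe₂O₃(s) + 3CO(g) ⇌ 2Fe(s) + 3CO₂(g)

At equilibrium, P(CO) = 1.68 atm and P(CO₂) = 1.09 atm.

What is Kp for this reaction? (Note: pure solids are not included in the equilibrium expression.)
K_p = 0.273

Solids (Fe₂O₃, Fe) are excluded.
Kp = P(CO₂)³/P(CO)³ = (1.09)³/(1.68)³ = 1.295/4.742 = 0.273.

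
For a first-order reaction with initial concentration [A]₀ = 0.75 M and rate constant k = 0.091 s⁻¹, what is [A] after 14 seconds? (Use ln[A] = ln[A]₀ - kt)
0.2098 M

ln[A] = ln[A]₀ - k·t = ln(0.75) - (0.091)·(14) = -0.2877 - 1.2740 = -1.5617
[A] = e^(-1.5617) = 0.2098 M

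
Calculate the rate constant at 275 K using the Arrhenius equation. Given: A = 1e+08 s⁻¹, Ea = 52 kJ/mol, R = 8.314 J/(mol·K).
1.33e-02 s⁻¹

k = A·exp(-Ea/(R·T)) = 1e+08·exp(-52000/(8.314·275)) = 1e+08·exp(-22.7437) = 1e+08·1.3260e-10 = 1.33e-02 s⁻¹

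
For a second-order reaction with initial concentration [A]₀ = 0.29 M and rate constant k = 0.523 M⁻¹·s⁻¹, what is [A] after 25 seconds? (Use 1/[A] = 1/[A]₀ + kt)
0.0605 M

1/[A] = 1/[A]₀ + k·t = 1/0.29 + (0.523)·(25) = 3.4483 + 13.0750 = 16.5233
[A] = 1/16.5233 = 0.0605 M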